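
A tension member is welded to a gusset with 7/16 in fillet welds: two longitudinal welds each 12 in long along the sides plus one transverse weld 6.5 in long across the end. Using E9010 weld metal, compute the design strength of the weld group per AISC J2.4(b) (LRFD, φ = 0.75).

E90XX → F_EXX = 90 ksi.
t_e = 0.707 × 0.4375 = 0.3093 in.
R_nwl = 0.6 × 90 × 0.3093 × 24 = 400.9 kip (longitudinal, 2 welds).
R_nwt = 0.6 × 90 × 0.3093 × 6.5 = 108.6 kip (transverse, base value).
(i) R_nwl + R_nwt = 509.4 kip; (ii) 0.85 R_nwl + 1.5 R_nwt = 503.6 kip.
R_n = max = 509.4 kip [governs: (i)]; φR_n = 382.1 kip.

φR_n ≈ 382 kip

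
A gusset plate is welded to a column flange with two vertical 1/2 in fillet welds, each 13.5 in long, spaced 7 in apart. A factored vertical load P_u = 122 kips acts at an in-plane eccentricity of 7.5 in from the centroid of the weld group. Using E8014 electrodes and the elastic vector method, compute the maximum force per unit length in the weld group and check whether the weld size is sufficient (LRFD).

E80XX → F_EXX = 80 ksi.
Total weld length L_w = 27 in. Treat welds as unit-width lines.
Polar moment about centroid: J = 2[d³/12 + d(b/2)²] = 2[13.5³/12 + 13.5×3.5²] = 740.8 in³.
Direct shear f_v = P/L_w = 122 / 27 = 4.519 kip/in (vertical).
Torsion M = P·e = 122 × 7.5 = 915 kip·in.
Critical point at (x, y) = (3.5, 6.75) from centroid. f_tx = M·y/J = 8.337 kip/in; f_ty = M·x/J = 4.323 kip/in.
Resultant f_max = √[f_tx² + (f_v + f_ty)²] = √[8.337² + (4.519 + 4.323)²] = 12.15 kip/in.
Capacity per unit length: φr_n = 0.75 × 0.6 × 80 × (0.707 × 0.5) = 12.73 kip/in.
12.15 ≤ 12.73 → adequate.

f_max ≈ 12.2 kip/in; adequate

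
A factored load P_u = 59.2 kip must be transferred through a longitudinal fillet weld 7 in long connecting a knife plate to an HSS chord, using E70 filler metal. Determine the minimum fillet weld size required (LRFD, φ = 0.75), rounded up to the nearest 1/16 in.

w = 7/16 in

E70XX → F_EXX = 70 ksi.
Total weld length L = 7 in.
Required throat t_e = P_u / (φ × 0.6 F_EXX × L) = 59.2 / (0.75 × 0.6 × 70 × 7) = 0.2685 in.
Required leg w = t_e / 0.707 = 0.3797 in → use 7/16 in.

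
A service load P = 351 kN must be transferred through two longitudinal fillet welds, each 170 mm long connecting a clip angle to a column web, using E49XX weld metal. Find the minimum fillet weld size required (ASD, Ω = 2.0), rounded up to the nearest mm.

E49XX → F_EXX = 490 MPa.
Total weld length L = 340 mm.
Required throat t_e = P × Ω / (0.6 F_EXX × L) = 351 × 2.0 / (0.6 × 490 × 340 × 10⁻³) = 7.023 mm.
Required leg w = t_e / 0.707 = 9.933 mm → use 10 mm.

w = 10 mm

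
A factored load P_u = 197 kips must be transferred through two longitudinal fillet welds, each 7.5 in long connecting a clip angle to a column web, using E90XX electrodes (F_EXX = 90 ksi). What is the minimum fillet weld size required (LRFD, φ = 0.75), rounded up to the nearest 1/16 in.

w = 1/2 in

Total weld length L = 15 in.
Required throat t_e = P_u / (φ × 0.6 F_EXX × L) = 197 / (0.75 × 0.6 × 90 × 15) = 0.3243 in.
Required leg w = t_e / 0.707 = 0.4587 in → use 1/2 in.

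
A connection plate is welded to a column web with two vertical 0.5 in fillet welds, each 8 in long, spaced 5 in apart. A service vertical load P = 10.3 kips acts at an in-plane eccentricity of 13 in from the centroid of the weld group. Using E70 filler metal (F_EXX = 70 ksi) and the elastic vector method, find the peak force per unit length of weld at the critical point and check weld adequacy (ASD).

Total weld length L_w = 16 in. Treat welds as unit-width lines.
Polar moment about centroid: J = 2[d³/12 + d(b/2)²] = 2[8³/12 + 8×2.5²] = 185.3 in³.
Direct shear f_v = P/L_w = 10.3 / 16 = 0.6438 kip/in (vertical).
Torsion M = P·e = 10.3 × 13 = 133.9 kip·in.
Critical point at (x, y) = (2.5, 4) from centroid. f_tx = M·y/J = 2.89 kip/in; f_ty = M·x/J = 1.806 kip/in.
Resultant f_max = √[f_tx² + (f_v + f_ty)²] = √[2.89² + (0.6438 + 1.806)²] = 3.789 kip/in.
Capacity per unit length: r_n/Ω = (1/2.0) × 0.6 × 70 × (0.707 × 0.5) = 7.423 kip/in.
3.789 ≤ 7.423 → adequate.

f_max ≈ 3.79 kip/in; adequate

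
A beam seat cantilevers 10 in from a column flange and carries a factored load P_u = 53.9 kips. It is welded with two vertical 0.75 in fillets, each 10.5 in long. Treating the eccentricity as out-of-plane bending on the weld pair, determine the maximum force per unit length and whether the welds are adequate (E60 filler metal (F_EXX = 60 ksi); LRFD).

f_max ≈ 14.9 kip/in; NOT adequate

L_w = 2 × 10.5 = 21 in; section modulus (unit throat) S = 2 × L²/6 = 36.75 in².
Direct shear f_v = P/L_w = 53.9/21 = 2.567 kip/in.
Moment M = P × e = 53.9 × 10 = 539 kip·in; bending f_b = M/S = 14.67 kip/in.
f_max = √(f_v² + f_b²) = √(2.567² + 14.67²) = 14.89 kip/in.
φr_n = 0.75 × 0.6 × 60 × (0.707 × 0.75) = 14.32 kip/in → NOT adequate.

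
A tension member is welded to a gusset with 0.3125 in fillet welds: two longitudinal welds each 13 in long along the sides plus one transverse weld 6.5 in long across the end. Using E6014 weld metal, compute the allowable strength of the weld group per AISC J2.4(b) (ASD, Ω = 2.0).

R_n/Ω ≈ 129 kip

E60XX → F_EXX = 60 ksi.
t_e = 0.707 × 0.3125 = 0.2209 in.
R_nwl = 0.6 × 60 × 0.2209 × 26 = 206.8 kip (longitudinal, 2 welds).
R_nwt = 0.6 × 60 × 0.2209 × 6.5 = 51.7 kip (transverse, base value).
(i) R_nwl + R_nwt = 258.5 kip; (ii) 0.85 R_nwl + 1.5 R_nwt = 253.3 kip.
R_n = max = 258.5 kip [governs: (i)]; R_n/Ω = 129.2 kip.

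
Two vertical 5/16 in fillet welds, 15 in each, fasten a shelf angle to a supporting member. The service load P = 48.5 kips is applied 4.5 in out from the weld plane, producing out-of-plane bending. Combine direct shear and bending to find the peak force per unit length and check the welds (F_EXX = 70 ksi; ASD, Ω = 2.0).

f_max ≈ 3.33 kip/in; adequate

L_w = 2 × 15 = 30 in; section modulus (unit throat) S = 2 × L²/6 = 75 in².
Direct shear f_v = P/L_w = 48.5/30 = 1.617 kip/in.
Moment M = P × e = 48.5 × 4.5 = 218.25 kip·in; bending f_b = M/S = 2.91 kip/in.
f_max = √(f_v² + f_b²) = √(1.617² + 2.91²) = 3.329 kip/in.
r_n/Ω = (1/2.0) × 0.6 × 70 × (0.707 × 0.3125) = 4.64 kip/in → adequate.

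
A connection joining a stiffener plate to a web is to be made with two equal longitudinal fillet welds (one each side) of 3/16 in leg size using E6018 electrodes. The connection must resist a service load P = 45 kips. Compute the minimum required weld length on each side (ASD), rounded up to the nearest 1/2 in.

L = 9.5 in on each side

E60XX → F_EXX = 60 ksi.
Throat t_e = 0.707 × 0.1875 = 0.1326 in.
r_n/Ω = (0.6 × 60 × 0.1326) / 2.0 = 2.386 kip/in.
L_req = P / (r_n/Ω) = 45 / 2.386 = 18.86 in total.
Per side: 18.86 / 2 = 9.43 in.
Round up → use L = 9.5 in on each side.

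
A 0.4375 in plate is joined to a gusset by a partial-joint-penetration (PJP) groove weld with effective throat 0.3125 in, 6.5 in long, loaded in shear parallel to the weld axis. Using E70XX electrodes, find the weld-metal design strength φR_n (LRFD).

φR_n ≈ 64 kip

E70XX → F_EXX = 70 ksi.
Effective throat (given) t_e = 0.3125 in.
A_we = 0.3125 × 6.5 = 2.031 in².
F_nw = 0.6 F_EXX = 42 ksi.
φR_n = 0.75 × 42 × 2.031 = 63.98 kip.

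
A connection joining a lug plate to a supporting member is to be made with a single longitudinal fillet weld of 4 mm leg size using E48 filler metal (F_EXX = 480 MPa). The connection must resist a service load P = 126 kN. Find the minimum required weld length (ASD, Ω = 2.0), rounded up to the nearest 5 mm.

Throat t_e = 0.707 × 4 = 2.828 mm.
r_n/Ω = (0.6 × 480 × 2.828) / 2.0 = 407.2 N/mm = 0.4072 kN/mm.
L_req = P / (r_n/Ω) = 126 / 0.4072 = 309.4 mm total.
Round up → use L = 310 mm.

L = 310 mm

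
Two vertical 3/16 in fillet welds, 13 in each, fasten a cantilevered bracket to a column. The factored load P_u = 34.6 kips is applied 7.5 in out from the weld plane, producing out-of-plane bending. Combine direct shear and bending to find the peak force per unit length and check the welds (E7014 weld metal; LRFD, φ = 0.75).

f_max ≈ 4.79 kip/in; NOT adequate

E70XX → F_EXX = 70 ksi.
L_w = 2 × 13 = 26 in; section modulus (unit throat) S = 2 × L²/6 = 56.33 in².
Direct shear f_v = P/L_w = 34.6/26 = 1.331 kip/in.
Moment M = P × e = 34.6 × 7.5 = 259.5 kip·in; bending f_b = M/S = 4.607 kip/in.
f_max = √(f_v² + f_b²) = √(1.331² + 4.607²) = 4.795 kip/in.
φr_n = 0.75 × 0.6 × 70 × (0.707 × 0.1875) = 4.176 kip/in → NOT adequate.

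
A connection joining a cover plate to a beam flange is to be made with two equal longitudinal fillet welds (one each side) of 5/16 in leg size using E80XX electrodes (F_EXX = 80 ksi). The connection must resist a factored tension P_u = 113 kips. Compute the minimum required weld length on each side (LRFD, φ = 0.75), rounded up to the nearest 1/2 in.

L = 7.5 in on each side

Throat t_e = 0.707 × 0.3125 = 0.2209 in.
φr_n = 0.75 × 0.6 × 80 × 0.2209 = 7.954 kips/in.
L_req = P_u / φr_n = 113 / 7.954 = 14.21 in total.
Per side: 14.21 / 2 = 7.104 in.
Round up → use L = 7.5 in on each side.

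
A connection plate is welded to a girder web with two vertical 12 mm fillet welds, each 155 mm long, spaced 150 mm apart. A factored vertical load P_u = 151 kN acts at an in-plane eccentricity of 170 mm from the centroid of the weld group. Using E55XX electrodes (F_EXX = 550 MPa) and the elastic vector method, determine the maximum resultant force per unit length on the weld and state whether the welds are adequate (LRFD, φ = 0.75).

Total weld length L_w = 310 mm. Treat welds as unit-width lines.
Polar moment about centroid: J = 2[d³/12 + d(b/2)²] = 2[155³/12 + 155×75²] = 2364000 mm³.
Direct shear f_v = P/L_w = 151×10³ / 310 = 487.1 N/mm (vertical).
Torsion M = P·e = 151×10³ × 170 = 25670000 N·mm.
Critical point at (x, y) = (75, 77.5) from centroid. f_tx = M·y/J = 841.4 N/mm; f_ty = M·x/J = 814.3 N/mm.
Resultant f_max = √[f_tx² + (f_v + f_ty)²] = √[841.4² + (487.1 + 814.3)²] = 1550 N/mm.
Capacity per unit length: φr_n = 0.75 × 0.6 × 550 × (0.707 × 12) = 2100 N/mm.
1550 ≤ 2100 → adequate.

f_max ≈ 1550 N/mm; adequate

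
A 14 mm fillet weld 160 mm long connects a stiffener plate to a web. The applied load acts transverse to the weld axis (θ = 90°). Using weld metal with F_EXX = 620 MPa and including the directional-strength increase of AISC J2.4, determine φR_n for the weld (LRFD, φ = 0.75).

t_e = 0.707 × 14 = 9.898 mm; A_we = 9.898 × 160 = 1584 mm².
Directional factor: 1.0 + 0.5 sin^1.5(90°) = 1.5.
F_nw = 0.6 × 620 × 1.5 = 558 MPa.
φR_n = 0.75 × 558 × 1584 × 10⁻³ = 662.8 kN.

φR_n ≈ 663 kN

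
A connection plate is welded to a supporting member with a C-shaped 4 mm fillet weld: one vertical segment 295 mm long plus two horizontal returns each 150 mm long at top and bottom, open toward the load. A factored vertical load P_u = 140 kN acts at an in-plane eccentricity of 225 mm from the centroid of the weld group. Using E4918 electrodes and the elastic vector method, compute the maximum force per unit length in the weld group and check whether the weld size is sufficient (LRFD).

f_max ≈ 746 N/mm; NOT adequate

E49XX → F_EXX = 490 MPa.
Total weld length L_w = 595 mm. Treat welds as unit-width lines.
Centroid: x̄ = 2×150×75 / 595 = 37.82 mm from the vertical weld.
Polar moment about centroid: J = I_x + I_y = [295³/12 + 2×150×147.5²] + [295×37.82² + 2(150³/12 + 150×37.18²)] = 10070000 mm³.
Direct shear f_v = P/L_w = 140×10³ / 595 = 235.3 N/mm (vertical).
Torsion M = P·e = 140×10³ × 225 = 31500000 N·mm.
Critical point at (x, y) = (112.2, 147.5) from centroid. f_tx = M·y/J = 461.6 N/mm; f_ty = M·x/J = 351.1 N/mm.
Resultant f_max = √[f_tx² + (f_v + f_ty)²] = √[461.6² + (235.3 + 351.1)²] = 746.3 N/mm.
Capacity per unit length: φr_n = 0.75 × 0.6 × 490 × (0.707 × 4) = 623.6 N/mm.
746.3 > 623.6 → NOT adequate.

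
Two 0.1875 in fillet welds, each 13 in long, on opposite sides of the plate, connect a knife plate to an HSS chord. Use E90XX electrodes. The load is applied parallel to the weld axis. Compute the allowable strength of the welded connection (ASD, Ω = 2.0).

E90XX → F_EXX = 90 ksi.
Effective throat t_e = 0.707 × 0.1875 = 0.1326 in.
Total length L = 26 in; A_we = 0.1326 × 26 = 3.447 in².
F_nw = 0.6 F_EXX = 0.6 × 90 = 54 ksi.
R_n = 54 × 3.447 = 186.1 kip; R_n/Ω = 186.1/2.0 = 93.06 kip.

R_n/Ω ≈ 93.1 kip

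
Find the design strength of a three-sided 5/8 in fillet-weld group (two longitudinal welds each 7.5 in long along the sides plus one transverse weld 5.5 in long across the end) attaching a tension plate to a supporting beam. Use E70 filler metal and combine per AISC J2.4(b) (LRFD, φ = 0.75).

φR_n ≈ 292 kip

E70XX → F_EXX = 70 ksi.
t_e = 0.707 × 0.625 = 0.4419 in.
R_nwl = 0.6 × 70 × 0.4419 × 15 = 278.4 kip (longitudinal, 2 welds).
R_nwt = 0.6 × 70 × 0.4419 × 5.5 = 102.1 kip (transverse, base value).
(i) R_nwl + R_nwt = 380.5 kip; (ii) 0.85 R_nwl + 1.5 R_nwt = 389.7 kip.
R_n = max = 389.7 kip [governs: (ii)]; φR_n = 292.3 kip.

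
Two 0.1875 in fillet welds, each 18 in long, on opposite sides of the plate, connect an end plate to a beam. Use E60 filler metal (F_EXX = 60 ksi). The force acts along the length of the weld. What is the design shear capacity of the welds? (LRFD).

Effective throat t_e = 0.707 × 0.1875 = 0.1326 in.
Total length L = 36 in; A_we = 0.1326 × 36 = 4.772 in².
F_nw = 0.6 F_EXX = 0.6 × 60 = 36 ksi.
φR_n = 0.75 × 36 × 4.772 = 128.9 kip.

φR_n ≈ 129 kip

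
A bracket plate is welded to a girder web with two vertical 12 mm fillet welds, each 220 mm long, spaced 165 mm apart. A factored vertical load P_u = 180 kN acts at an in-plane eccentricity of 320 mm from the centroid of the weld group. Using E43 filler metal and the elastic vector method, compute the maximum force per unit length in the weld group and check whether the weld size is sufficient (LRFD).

E43XX → F_EXX = 430 MPa.
Total weld length L_w = 440 mm. Treat welds as unit-width lines.
Polar moment about centroid: J = 2[d³/12 + d(b/2)²] = 2[220³/12 + 220×82.5²] = 4769000 mm³.
Direct shear f_v = P/L_w = 180×10³ / 440 = 409.1 N/mm (vertical).
Torsion M = P·e = 180×10³ × 320 = 57600000 N·mm.
Critical point at (x, y) = (82.5, 110) from centroid. f_tx = M·y/J = 1328 N/mm; f_ty = M·x/J = 996.3 N/mm.
Resultant f_max = √[f_tx² + (f_v + f_ty)²] = √[1328² + (409.1 + 996.3)²] = 1934 N/mm.
Capacity per unit length: φr_n = 0.75 × 0.6 × 430 × (0.707 × 12) = 1642 N/mm.
1934 > 1642 → NOT adequate.

f_max ≈ 1930 N/mm; NOT adequate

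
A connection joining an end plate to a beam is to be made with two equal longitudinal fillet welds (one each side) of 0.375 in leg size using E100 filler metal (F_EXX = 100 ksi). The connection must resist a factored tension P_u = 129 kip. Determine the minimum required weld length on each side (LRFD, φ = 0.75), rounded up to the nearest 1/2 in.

Throat t_e = 0.707 × 0.375 = 0.2651 in.
φr_n = 0.75 × 0.6 × 100 × 0.2651 = 11.93 kip/in.
L_req = P_u / φr_n = 129 / 11.93 = 10.81 in total.
Per side: 10.81 / 2 = 5.406 in.
Round up → use L = 5.5 in on each side.

L = 5.5 in on each side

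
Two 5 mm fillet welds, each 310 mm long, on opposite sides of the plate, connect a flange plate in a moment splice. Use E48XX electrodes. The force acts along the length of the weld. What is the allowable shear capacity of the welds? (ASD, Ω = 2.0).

E48XX → F_EXX = 480 MPa.
Effective throat t_e = 0.707 × 5 = 3.535 mm.
Total length L = 620 mm; A_we = 3.535 × 620 = 2192 mm².
F_nw = 0.6 F_EXX = 0.6 × 480 = 288 MPa.
R_n = 288 × 2192 × 10⁻³ = 631.2 kN; R_n/Ω = 631.2/2.0 = 315.6 kN.

R_n/Ω ≈ 316 kN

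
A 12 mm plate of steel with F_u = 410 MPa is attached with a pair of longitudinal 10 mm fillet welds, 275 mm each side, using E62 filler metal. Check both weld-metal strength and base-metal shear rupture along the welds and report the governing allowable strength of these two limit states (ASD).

R_n/Ω ≈ 723 kN (weld metal governs)

E62XX → F_EXX = 620 MPa.
t_e = 0.707 × 10 = 7.07 mm; L = 550 mm.
Weld metal: R_n/Ω = (1/2.0) × 0.6 × 620 × 7.07 × 550 × 10⁻³ = 723.3 kN.
Base metal (shear rupture): R_n/Ω = (1/2.0) × 0.6 × 410 × 12 × 550 × 10⁻³ = 811.8 kN.
Governing: weld metal.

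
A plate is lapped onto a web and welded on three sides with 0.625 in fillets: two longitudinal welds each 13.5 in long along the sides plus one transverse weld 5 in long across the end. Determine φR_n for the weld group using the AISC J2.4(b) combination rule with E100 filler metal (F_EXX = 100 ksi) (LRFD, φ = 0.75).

φR_n ≈ 636 kips

t_e = 0.707 × 0.625 = 0.4419 in.
R_nwl = 0.6 × 100 × 0.4419 × 27 = 715.8 kips (longitudinal, 2 welds).
R_nwt = 0.6 × 100 × 0.4419 × 5 = 132.6 kips (transverse, base value).
(i) R_nwl + R_nwt = 848.4 kips; (ii) 0.85 R_nwl + 1.5 R_nwt = 807.3 kips.
R_n = max = 848.4 kips [governs: (i)]; φR_n = 636.3 kips.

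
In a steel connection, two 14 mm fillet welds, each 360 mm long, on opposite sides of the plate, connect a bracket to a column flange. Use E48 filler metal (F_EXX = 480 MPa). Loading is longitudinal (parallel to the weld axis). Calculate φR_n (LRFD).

φR_n ≈ 1540 kN

Effective throat t_e = 0.707 × 14 = 9.898 mm.
Total length L = 720 mm; A_we = 9.898 × 720 = 7127 mm².
F_nw = 0.6 F_EXX = 0.6 × 480 = 288 MPa.
φR_n = 0.75 × 288 × 7127 × 10⁻³ = 1539 kN.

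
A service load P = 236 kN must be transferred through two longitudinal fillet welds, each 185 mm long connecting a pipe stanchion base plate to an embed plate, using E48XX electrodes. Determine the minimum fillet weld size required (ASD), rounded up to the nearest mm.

E48XX → F_EXX = 480 MPa.
Total weld length L = 370 mm.
Required throat t_e = P × Ω / (0.6 F_EXX × L) = 236 × 2.0 / (0.6 × 480 × 370 × 10⁻³) = 4.429 mm.
Required leg w = t_e / 0.707 = 6.265 mm → use 7 mm.

w = 7 mm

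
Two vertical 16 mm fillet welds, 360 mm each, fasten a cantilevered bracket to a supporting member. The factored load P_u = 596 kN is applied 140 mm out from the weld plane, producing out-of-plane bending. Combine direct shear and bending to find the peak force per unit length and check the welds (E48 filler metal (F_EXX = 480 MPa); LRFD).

f_max ≈ 2100 N/mm; adequate

L_w = 2 × 360 = 720 mm; section modulus (unit throat) S = 2 × L²/6 = 43200 mm².
Direct shear f_v = P/L_w = 596×10³/720 = 827.8 N/mm.
Moment M = P × e = 596×10³ × 140 = 83440000 N·mm; bending f_b = M/S = 1931 N/mm.
f_max = √(f_v² + f_b²) = √(827.8² + 1931²) = 2101 N/mm.
φr_n = 0.75 × 0.6 × 480 × (0.707 × 16) = 2443 N/mm → adequate.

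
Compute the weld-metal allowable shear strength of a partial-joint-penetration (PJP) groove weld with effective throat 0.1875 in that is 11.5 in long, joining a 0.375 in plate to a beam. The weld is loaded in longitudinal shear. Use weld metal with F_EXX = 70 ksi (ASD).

Effective throat (given) t_e = 0.1875 in.
A_we = 0.1875 × 11.5 = 2.156 in².
F_nw = 0.6 F_EXX = 42 ksi.
R_n/Ω = (42 × 2.156) / 2.0 = 45.28 kip.

R_n/Ω ≈ 45.3 kip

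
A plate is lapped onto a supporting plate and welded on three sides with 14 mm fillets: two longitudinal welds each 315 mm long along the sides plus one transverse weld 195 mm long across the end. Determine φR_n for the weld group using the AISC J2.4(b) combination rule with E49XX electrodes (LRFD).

φR_n ≈ 1810 kN

E49XX → F_EXX = 490 MPa.
t_e = 0.707 × 14 = 9.898 mm.
R_nwl = 0.6 × 490 × 9.898 × 630 × 10⁻³ = 1833 kN (longitudinal, 2 welds).
R_nwt = 0.6 × 490 × 9.898 × 195 × 10⁻³ = 567.5 kN (transverse, base value).
(i) R_nwl + R_nwt = 2401 kN; (ii) 0.85 R_nwl + 1.5 R_nwt = 2409 kN.
R_n = max = 2409 kN [governs: (ii)]; φR_n = 1807 kN.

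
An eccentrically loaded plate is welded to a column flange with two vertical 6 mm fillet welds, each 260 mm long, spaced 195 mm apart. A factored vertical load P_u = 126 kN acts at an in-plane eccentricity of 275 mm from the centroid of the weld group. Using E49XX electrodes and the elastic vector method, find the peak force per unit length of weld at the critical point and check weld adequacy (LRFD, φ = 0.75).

f_max ≈ 882 N/mm; adequate

E49XX → F_EXX = 490 MPa.
Total weld length L_w = 520 mm. Treat welds as unit-width lines.
Polar moment about centroid: J = 2[d³/12 + d(b/2)²] = 2[260³/12 + 260×97.5²] = 7873000 mm³.
Direct shear f_v = P/L_w = 126×10³ / 520 = 242.3 N/mm (vertical).
Torsion M = P·e = 126×10³ × 275 = 34650000 N·mm.
Critical point at (x, y) = (97.5, 130) from centroid. f_tx = M·y/J = 572.2 N/mm; f_ty = M·x/J = 429.1 N/mm.
Resultant f_max = √[f_tx² + (f_v + f_ty)²] = √[572.2² + (242.3 + 429.1)²] = 882.2 N/mm.
Capacity per unit length: φr_n = 0.75 × 0.6 × 490 × (0.707 × 6) = 935.4 N/mm.
882.2 ≤ 935.4 → adequate.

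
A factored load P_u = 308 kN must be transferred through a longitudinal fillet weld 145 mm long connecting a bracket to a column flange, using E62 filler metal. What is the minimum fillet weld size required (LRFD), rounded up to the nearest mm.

E62XX → F_EXX = 620 MPa.
Total weld length L = 145 mm.
Required throat t_e = P_u / (φ × 0.6 F_EXX × L) = 308 / (0.75 × 0.6 × 620 × 145 × 10⁻³) = 7.613 mm.
Required leg w = t_e / 0.707 = 10.77 mm → use 11 mm.

w = 11 mm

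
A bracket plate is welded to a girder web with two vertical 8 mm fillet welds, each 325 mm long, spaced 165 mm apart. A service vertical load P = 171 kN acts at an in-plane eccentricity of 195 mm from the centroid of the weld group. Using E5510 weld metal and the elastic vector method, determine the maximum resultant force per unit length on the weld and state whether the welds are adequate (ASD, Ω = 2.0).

f_max ≈ 755 N/mm; adequate

E55XX → F_EXX = 550 MPa.
Total weld length L_w = 650 mm. Treat welds as unit-width lines.
Polar moment about centroid: J = 2[d³/12 + d(b/2)²] = 2[325³/12 + 325×82.5²] = 10150000 mm³.
Direct shear f_v = P/L_w = 171×10³ / 650 = 263.1 N/mm (vertical).
Torsion M = P·e = 171×10³ × 195 = 33345000 N·mm.
Critical point at (x, y) = (82.5, 162.5) from centroid. f_tx = M·y/J = 534.1 N/mm; f_ty = M·x/J = 271.2 N/mm.
Resultant f_max = √[f_tx² + (f_v + f_ty)²] = √[534.1² + (263.1 + 271.2)²] = 755.4 N/mm.
Capacity per unit length: r_n/Ω = (1/2.0) × 0.6 × 550 × (0.707 × 8) = 933.2 N/mm.
755.4 ≤ 933.2 → adequate.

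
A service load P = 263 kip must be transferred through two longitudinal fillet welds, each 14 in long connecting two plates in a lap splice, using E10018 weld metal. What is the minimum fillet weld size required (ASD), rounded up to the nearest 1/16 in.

w = 1/2 in

E100XX → F_EXX = 100 ksi.
Total weld length L = 28 in.
Required throat t_e = P × Ω / (0.6 F_EXX × L) = 263 × 2.0 / (0.6 × 100 × 28) = 0.3131 in.
Required leg w = t_e / 0.707 = 0.4429 in → use 1/2 in.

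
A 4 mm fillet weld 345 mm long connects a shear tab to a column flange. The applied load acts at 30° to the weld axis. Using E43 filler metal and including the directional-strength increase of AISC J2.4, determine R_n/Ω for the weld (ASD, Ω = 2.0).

E43XX → F_EXX = 430 MPa.
t_e = 0.707 × 4 = 2.828 mm; A_we = 2.828 × 345 = 975.7 mm².
Directional factor: 1.0 + 0.5 sin^1.5(30°) = 1.177.
F_nw = 0.6 × 430 × 1.177 = 303.6 MPa.
R_n/Ω = (303.6 × 975.7) / 2.0 × 10⁻³ = 148.1 kN.

R_n/Ω ≈ 148 kN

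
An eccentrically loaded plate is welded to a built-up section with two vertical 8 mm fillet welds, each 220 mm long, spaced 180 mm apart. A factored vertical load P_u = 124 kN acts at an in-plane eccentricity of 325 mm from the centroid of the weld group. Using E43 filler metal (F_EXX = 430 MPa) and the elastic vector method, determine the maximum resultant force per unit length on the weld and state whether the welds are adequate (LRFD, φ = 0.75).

f_max ≈ 1270 N/mm; NOT adequate

Total weld length L_w = 440 mm. Treat welds as unit-width lines.
Polar moment about centroid: J = 2[d³/12 + d(b/2)²] = 2[220³/12 + 220×90²] = 5339000 mm³.
Direct shear f_v = P/L_w = 124×10³ / 440 = 281.8 N/mm (vertical).
Torsion M = P·e = 124×10³ × 325 = 40300000 N·mm.
Critical point at (x, y) = (90, 110) from centroid. f_tx = M·y/J = 830.4 N/mm; f_ty = M·x/J = 679.4 N/mm.
Resultant f_max = √[f_tx² + (f_v + f_ty)²] = √[830.4² + (281.8 + 679.4)²] = 1270 N/mm.
Capacity per unit length: φr_n = 0.75 × 0.6 × 430 × (0.707 × 8) = 1094 N/mm.
1270 > 1094 → NOT adequate.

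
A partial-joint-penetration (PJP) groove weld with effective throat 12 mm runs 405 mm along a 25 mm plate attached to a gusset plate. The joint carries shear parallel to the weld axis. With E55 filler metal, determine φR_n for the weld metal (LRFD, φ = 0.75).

E55XX → F_EXX = 550 MPa.
Effective throat (given) t_e = 12 mm.
A_we = 12 × 405 = 4860 mm².
F_nw = 0.6 F_EXX = 330 MPa.
φR_n = 0.75 × 330 × 4860 × 10⁻³ = 1203 kN.

φR_n ≈ 1200 kN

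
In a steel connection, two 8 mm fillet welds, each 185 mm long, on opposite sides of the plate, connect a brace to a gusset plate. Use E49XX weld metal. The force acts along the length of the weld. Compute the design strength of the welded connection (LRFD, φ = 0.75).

φR_n ≈ 461 kN

E49XX → F_EXX = 490 MPa.
Effective throat t_e = 0.707 × 8 = 5.656 mm.
Total length L = 370 mm; A_we = 5.656 × 370 = 2093 mm².
F_nw = 0.6 F_EXX = 0.6 × 490 = 294 MPa.
φR_n = 0.75 × 294 × 2093 × 10⁻³ = 461.4 kN.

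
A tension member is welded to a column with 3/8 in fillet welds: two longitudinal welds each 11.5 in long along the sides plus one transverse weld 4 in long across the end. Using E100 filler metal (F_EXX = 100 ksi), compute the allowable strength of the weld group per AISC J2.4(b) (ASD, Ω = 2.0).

t_e = 0.707 × 0.375 = 0.2651 in.
R_nwl = 0.6 × 100 × 0.2651 × 23 = 365.9 kip (longitudinal, 2 welds).
R_nwt = 0.6 × 100 × 0.2651 × 4 = 63.63 kip (transverse, base value).
(i) R_nwl + R_nwt = 429.5 kip; (ii) 0.85 R_nwl + 1.5 R_nwt = 406.4 kip.
R_n = max = 429.5 kip [governs: (i)]; R_n/Ω = 214.8 kip.

R_n/Ω ≈ 215 kip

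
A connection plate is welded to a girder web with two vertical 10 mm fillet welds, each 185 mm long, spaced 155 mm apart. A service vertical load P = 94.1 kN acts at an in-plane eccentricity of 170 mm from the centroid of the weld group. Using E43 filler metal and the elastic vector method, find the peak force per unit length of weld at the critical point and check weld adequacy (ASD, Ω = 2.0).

f_max ≈ 777 N/mm; adequate

E43XX → F_EXX = 430 MPa.
Total weld length L_w = 370 mm. Treat welds as unit-width lines.
Polar moment about centroid: J = 2[d³/12 + d(b/2)²] = 2[185³/12 + 185×77.5²] = 3278000 mm³.
Direct shear f_v = P/L_w = 94.1×10³ / 370 = 254.3 N/mm (vertical).
Torsion M = P·e = 94.1×10³ × 170 = 15997000 N·mm.
Critical point at (x, y) = (77.5, 92.5) from centroid. f_tx = M·y/J = 451.5 N/mm; f_ty = M·x/J = 378.3 N/mm.
Resultant f_max = √[f_tx² + (f_v + f_ty)²] = √[451.5² + (254.3 + 378.3)²] = 777.2 N/mm.
Capacity per unit length: r_n/Ω = (1/2.0) × 0.6 × 430 × (0.707 × 10) = 912 N/mm.
777.2 ≤ 912 → adequate.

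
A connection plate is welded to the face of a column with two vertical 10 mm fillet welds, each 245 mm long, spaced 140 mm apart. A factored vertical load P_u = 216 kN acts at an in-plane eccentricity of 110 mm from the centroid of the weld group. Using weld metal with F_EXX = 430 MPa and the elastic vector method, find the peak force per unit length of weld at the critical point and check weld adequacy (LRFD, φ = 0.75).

f_max ≈ 987 N/mm; adequate

Total weld length L_w = 490 mm. Treat welds as unit-width lines.
Polar moment about centroid: J = 2[d³/12 + d(b/2)²] = 2[245³/12 + 245×70²] = 4852000 mm³.
Direct shear f_v = P/L_w = 216×10³ / 490 = 440.8 N/mm (vertical).
Torsion M = P·e = 216×10³ × 110 = 23760000 N·mm.
Critical point at (x, y) = (70, 122.5) from centroid. f_tx = M·y/J = 599.9 N/mm; f_ty = M·x/J = 342.8 N/mm.
Resultant f_max = √[f_tx² + (f_v + f_ty)²] = √[599.9² + (440.8 + 342.8)²] = 986.9 N/mm.
Capacity per unit length: φr_n = 0.75 × 0.6 × 430 × (0.707 × 10) = 1368 N/mm.
986.9 ≤ 1368 → adequate.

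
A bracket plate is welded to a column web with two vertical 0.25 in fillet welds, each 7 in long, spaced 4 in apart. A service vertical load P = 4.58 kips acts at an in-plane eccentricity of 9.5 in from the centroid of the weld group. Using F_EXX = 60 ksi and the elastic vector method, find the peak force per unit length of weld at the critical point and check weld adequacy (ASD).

Total weld length L_w = 14 in. Treat welds as unit-width lines.
Polar moment about centroid: J = 2[d³/12 + d(b/2)²] = 2[7³/12 + 7×2²] = 113.2 in³.
Direct shear f_v = P/L_w = 4.58 / 14 = 0.3271 kip/in (vertical).
Torsion M = P·e = 4.58 × 9.5 = 43.51 kip·in.
Critical point at (x, y) = (2, 3.5) from centroid. f_tx = M·y/J = 1.346 kip/in; f_ty = M·x/J = 0.769 kip/in.
Resultant f_max = √[f_tx² + (f_v + f_ty)²] = √[1.346² + (0.3271 + 0.769)²] = 1.736 kip/in.
Capacity per unit length: r_n/Ω = (1/2.0) × 0.6 × 60 × (0.707 × 0.25) = 3.181 kip/in.
1.736 ≤ 3.181 → adequate.

f_max ≈ 1.74 kip/in; adequate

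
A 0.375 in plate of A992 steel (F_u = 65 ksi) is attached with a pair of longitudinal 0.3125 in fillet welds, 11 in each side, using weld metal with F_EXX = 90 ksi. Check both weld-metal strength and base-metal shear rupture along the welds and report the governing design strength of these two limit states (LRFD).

t_e = 0.707 × 0.3125 = 0.2209 in; L = 22 in.
Weld metal: φR_n = 0.75 × 0.6 × 90 × 0.2209 × 22 = 196.9 kip.
Base metal (shear rupture): φR_n = 0.75 × 0.6 × 65 × 0.375 × 22 = 241.3 kip.
Governing: weld metal.

φR_n ≈ 197 kip (weld metal governs)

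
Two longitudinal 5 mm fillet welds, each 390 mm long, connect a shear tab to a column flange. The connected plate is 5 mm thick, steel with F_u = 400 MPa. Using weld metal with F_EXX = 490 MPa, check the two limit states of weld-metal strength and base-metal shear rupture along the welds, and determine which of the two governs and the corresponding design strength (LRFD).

t_e = 0.707 × 5 = 3.535 mm; L = 780 mm.
Weld metal: φR_n = 0.75 × 0.6 × 490 × 3.535 × 780 × 10⁻³ = 608 kN.
Base metal (shear rupture): φR_n = 0.75 × 0.6 × 400 × 5 × 780 × 10⁻³ = 702 kN.
Governing: weld metal.

φR_n ≈ 608 kN (weld metal governs)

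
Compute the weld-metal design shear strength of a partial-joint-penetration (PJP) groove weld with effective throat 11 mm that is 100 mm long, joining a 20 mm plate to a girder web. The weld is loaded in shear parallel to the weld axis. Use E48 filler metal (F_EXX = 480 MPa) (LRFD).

φR_n ≈ 238 kN

Effective throat (given) t_e = 11 mm.
A_we = 11 × 100 = 1100 mm².
F_nw = 0.6 F_EXX = 288 MPa.
φR_n = 0.75 × 288 × 1100 × 10⁻³ = 237.6 kN.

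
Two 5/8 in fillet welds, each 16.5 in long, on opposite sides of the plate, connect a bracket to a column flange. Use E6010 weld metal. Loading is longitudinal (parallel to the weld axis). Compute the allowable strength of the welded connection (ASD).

E60XX → F_EXX = 60 ksi.
Effective throat t_e = 0.707 × 0.625 = 0.4419 in.
Total length L = 33 in; A_we = 0.4419 × 33 = 14.58 in².
F_nw = 0.6 F_EXX = 0.6 × 60 = 36 ksi.
R_n = 36 × 14.58 = 524.9 kips; R_n/Ω = 524.9/2.0 = 262.5 kips.

R_n/Ω ≈ 262 kips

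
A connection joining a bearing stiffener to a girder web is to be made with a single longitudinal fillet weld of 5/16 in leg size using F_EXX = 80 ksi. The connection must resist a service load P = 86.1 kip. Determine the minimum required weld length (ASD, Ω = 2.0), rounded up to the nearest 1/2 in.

Throat t_e = 0.707 × 0.3125 = 0.2209 in.
r_n/Ω = (0.6 × 80 × 0.2209) / 2.0 = 5.302 kip/in.
L_req = P / (r_n/Ω) = 86.1 / 5.302 = 16.24 in total.
Round up → use L = 16.5 in.

L = 16.5 in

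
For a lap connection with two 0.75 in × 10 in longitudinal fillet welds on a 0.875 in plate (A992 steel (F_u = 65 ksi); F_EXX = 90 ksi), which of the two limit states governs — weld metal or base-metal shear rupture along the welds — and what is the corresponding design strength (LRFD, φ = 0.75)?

t_e = 0.707 × 0.75 = 0.5302 in; L = 20 in.
Weld metal: φR_n = 0.75 × 0.6 × 90 × 0.5302 × 20 = 429.5 kip.
Base metal (shear rupture): φR_n = 0.75 × 0.6 × 65 × 0.875 × 20 = 511.9 kip.
Governing: weld metal.

φR_n ≈ 430 kip (weld metal governs)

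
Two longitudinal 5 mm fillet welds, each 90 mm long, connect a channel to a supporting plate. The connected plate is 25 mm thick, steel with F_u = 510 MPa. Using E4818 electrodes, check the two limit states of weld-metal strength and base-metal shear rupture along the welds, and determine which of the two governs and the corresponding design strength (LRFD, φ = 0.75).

φR_n ≈ 137 kN (weld metal governs)

E48XX → F_EXX = 480 MPa.
t_e = 0.707 × 5 = 3.535 mm; L = 180 mm.
Weld metal: φR_n = 0.75 × 0.6 × 480 × 3.535 × 180 × 10⁻³ = 137.4 kN.
Base metal (shear rupture): φR_n = 0.75 × 0.6 × 510 × 25 × 180 × 10⁻³ = 1033 kN.
Governing: weld metal.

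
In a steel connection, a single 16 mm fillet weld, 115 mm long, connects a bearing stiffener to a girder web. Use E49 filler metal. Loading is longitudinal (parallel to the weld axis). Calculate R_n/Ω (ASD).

R_n/Ω ≈ 191 kN

E49XX → F_EXX = 490 MPa.
Effective throat t_e = 0.707 × 16 = 11.31 mm.
Total length L = 115 mm; A_we = 11.31 × 115 = 1301 mm².
F_nw = 0.6 F_EXX = 0.6 × 490 = 294 MPa.
R_n = 294 × 1301 × 10⁻³ = 382.5 kN; R_n/Ω = 382.5/2.0 = 191.2 kN.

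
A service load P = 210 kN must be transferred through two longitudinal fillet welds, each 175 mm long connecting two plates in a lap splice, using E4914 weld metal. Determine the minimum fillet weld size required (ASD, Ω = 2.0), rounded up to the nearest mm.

w = 6 mm

E49XX → F_EXX = 490 MPa.
Total weld length L = 350 mm.
Required throat t_e = P × Ω / (0.6 F_EXX × L) = 210 × 2.0 / (0.6 × 490 × 350 × 10⁻³) = 4.082 mm.
Required leg w = t_e / 0.707 = 5.773 mm → use 6 mm.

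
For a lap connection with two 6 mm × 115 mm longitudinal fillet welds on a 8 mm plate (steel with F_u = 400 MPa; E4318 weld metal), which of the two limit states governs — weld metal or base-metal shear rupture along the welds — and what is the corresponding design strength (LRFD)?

E43XX → F_EXX = 430 MPa.
t_e = 0.707 × 6 = 4.242 mm; L = 230 mm.
Weld metal: φR_n = 0.75 × 0.6 × 430 × 4.242 × 230 × 10⁻³ = 188.8 kN.
Base metal (shear rupture): φR_n = 0.75 × 0.6 × 400 × 8 × 230 × 10⁻³ = 331.2 kN.
Governing: weld metal.

φR_n ≈ 189 kN (weld metal governs)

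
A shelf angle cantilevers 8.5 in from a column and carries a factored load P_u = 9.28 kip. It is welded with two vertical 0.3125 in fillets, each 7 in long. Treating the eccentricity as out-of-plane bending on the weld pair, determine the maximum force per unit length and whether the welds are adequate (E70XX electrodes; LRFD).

f_max ≈ 4.87 kip/in; adequate

E70XX → F_EXX = 70 ksi.
L_w = 2 × 7 = 14 in; section modulus (unit throat) S = 2 × L²/6 = 16.33 in².
Direct shear f_v = P/L_w = 9.28/14 = 0.6629 kip/in.
Moment M = P × e = 9.28 × 8.5 = 78.88 kip·in; bending f_b = M/S = 4.829 kip/in.
f_max = √(f_v² + f_b²) = √(0.6629² + 4.829²) = 4.875 kip/in.
φr_n = 0.75 × 0.6 × 70 × (0.707 × 0.3125) = 6.96 kip/in → adequate.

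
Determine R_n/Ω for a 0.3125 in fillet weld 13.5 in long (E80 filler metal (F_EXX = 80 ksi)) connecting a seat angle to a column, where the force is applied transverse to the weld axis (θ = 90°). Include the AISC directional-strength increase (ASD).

t_e = 0.707 × 0.3125 = 0.2209 in; A_we = 0.2209 × 13.5 = 2.983 in².
Directional factor: 1.0 + 0.5 sin^1.5(90°) = 1.5.
F_nw = 0.6 × 80 × 1.5 = 72 ksi.
R_n/Ω = (72 × 2.983) / 2.0 = 107.4 kip.

R_n/Ω ≈ 107 kip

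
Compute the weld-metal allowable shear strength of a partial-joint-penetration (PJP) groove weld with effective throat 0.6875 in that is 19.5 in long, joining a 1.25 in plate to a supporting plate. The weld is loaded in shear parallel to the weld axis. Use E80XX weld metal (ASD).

R_n/Ω ≈ 322 kips

E80XX → F_EXX = 80 ksi.
Effective throat (given) t_e = 0.6875 in.
A_we = 0.6875 × 19.5 = 13.41 in².
F_nw = 0.6 F_EXX = 48 ksi.
R_n/Ω = (48 × 13.41) / 2.0 = 321.8 kips.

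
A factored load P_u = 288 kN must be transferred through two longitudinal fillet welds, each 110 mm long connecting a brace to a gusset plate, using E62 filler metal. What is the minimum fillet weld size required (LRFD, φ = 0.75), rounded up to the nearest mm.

w = 7 mm

E62XX → F_EXX = 620 MPa.
Total weld length L = 220 mm.
Required throat t_e = P_u / (φ × 0.6 F_EXX × L) = 288 / (0.75 × 0.6 × 620 × 220 × 10⁻³) = 4.692 mm.
Required leg w = t_e / 0.707 = 6.637 mm → use 7 mm.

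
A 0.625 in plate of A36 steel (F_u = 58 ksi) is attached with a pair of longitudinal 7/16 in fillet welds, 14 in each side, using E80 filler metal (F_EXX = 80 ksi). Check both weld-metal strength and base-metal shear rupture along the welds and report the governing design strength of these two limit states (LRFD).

φR_n ≈ 312 kip (weld metal governs)

t_e = 0.707 × 0.4375 = 0.3093 in; L = 28 in.
Weld metal: φR_n = 0.75 × 0.6 × 80 × 0.3093 × 28 = 311.8 kip.
Base metal (shear rupture): φR_n = 0.75 × 0.6 × 58 × 0.625 × 28 = 456.8 kip.
Governing: weld metal.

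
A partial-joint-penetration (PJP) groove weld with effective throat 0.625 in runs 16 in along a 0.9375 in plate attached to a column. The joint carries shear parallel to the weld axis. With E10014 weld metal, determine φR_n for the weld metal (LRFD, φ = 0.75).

E100XX → F_EXX = 100 ksi.
Effective throat (given) t_e = 0.625 in.
A_we = 0.625 × 16 = 10 in².
F_nw = 0.6 F_EXX = 60 ksi.
φR_n = 0.75 × 60 × 10 = 450 kips.

φR_n ≈ 450 kips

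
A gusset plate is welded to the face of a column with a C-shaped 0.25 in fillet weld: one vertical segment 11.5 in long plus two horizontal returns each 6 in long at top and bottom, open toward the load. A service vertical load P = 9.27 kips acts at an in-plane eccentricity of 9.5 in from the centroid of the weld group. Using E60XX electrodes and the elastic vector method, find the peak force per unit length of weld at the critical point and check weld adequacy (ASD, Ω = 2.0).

f_max ≈ 1.33 kip/in; adequate

E60XX → F_EXX = 60 ksi.
Total weld length L_w = 23.5 in. Treat welds as unit-width lines.
Centroid: x̄ = 2×6×3 / 23.5 = 1.532 in from the vertical weld.
Polar moment about centroid: J = I_x + I_y = [11.5³/12 + 2×6×5.75²] + [11.5×1.532² + 2(6³/12 + 6×1.468²)] = 612.3 in³.
Direct shear f_v = P/L_w = 9.27 / 23.5 = 0.3945 kip/in (vertical).
Torsion M = P·e = 9.27 × 9.5 = 88.065 kip·in.
Critical point at (x, y) = (4.468, 5.75) from centroid. f_tx = M·y/J = 0.8269 kip/in; f_ty = M·x/J = 0.6426 kip/in.
Resultant f_max = √[f_tx² + (f_v + f_ty)²] = √[0.8269² + (0.3945 + 0.6426)²] = 1.326 kip/in.
Capacity per unit length: r_n/Ω = (1/2.0) × 0.6 × 60 × (0.707 × 0.25) = 3.181 kip/in.
1.326 ≤ 3.181 → adequate.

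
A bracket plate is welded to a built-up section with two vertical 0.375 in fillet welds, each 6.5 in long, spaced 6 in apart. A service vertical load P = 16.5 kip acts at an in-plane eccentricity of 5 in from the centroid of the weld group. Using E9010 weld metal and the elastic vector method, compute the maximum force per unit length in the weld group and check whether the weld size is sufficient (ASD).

f_max ≈ 3.24 kip/in; adequate

E90XX → F_EXX = 90 ksi.
Total weld length L_w = 13 in. Treat welds as unit-width lines.
Polar moment about centroid: J = 2[d³/12 + d(b/2)²] = 2[6.5³/12 + 6.5×3²] = 162.8 in³.
Direct shear f_v = P/L_w = 16.5 / 13 = 1.269 kip/in (vertical).
Torsion M = P·e = 16.5 × 5 = 82.5 kip·in.
Critical point at (x, y) = (3, 3.25) from centroid. f_tx = M·y/J = 1.647 kip/in; f_ty = M·x/J = 1.521 kip/in.
Resultant f_max = √[f_tx² + (f_v + f_ty)²] = √[1.647² + (1.269 + 1.521)²] = 3.24 kip/in.
Capacity per unit length: r_n/Ω = (1/2.0) × 0.6 × 90 × (0.707 × 0.375) = 7.158 kip/in.
3.24 ≤ 7.158 → adequate.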